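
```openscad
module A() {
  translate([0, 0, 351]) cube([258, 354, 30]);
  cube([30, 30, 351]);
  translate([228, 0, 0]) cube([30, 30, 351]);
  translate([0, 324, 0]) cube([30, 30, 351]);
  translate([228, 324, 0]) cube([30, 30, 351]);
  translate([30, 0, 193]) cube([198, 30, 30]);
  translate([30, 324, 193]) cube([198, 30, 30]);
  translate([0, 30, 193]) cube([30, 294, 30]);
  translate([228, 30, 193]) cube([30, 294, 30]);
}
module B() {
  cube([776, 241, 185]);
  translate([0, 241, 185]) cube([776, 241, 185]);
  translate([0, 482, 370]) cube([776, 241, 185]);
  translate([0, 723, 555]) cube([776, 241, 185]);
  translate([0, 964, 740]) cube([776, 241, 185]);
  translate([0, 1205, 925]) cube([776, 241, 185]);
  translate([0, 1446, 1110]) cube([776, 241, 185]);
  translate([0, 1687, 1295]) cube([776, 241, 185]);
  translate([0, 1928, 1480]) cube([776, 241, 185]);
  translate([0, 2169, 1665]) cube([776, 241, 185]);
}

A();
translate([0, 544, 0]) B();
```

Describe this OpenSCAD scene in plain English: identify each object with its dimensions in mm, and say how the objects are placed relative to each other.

A is a four-legged stool. The seat is a 258×354×30 mm slab whose top surface is at z = 381 mm; four square legs, each 30×30 mm in cross-section, run from the floor (z = 0) to the underside of the seat, each flush with a corner of the seat. Four stretchers, 30 mm wide and 30 mm tall, connect adjacent legs with their undersides at z = 193 mm, each running between the inner faces of the legs it joins and aligned with the legs' outer faces on the other axis.

B is a straight staircase of 10 solid steps. Each step is 776 mm wide (x), 241 mm deep (y, the going) and 185 mm tall (the rise). The first step rests on the floor; each subsequent step sits one going further in +y and one rise higher in +z, directly behind and above the previous step with no overlap.

The staircase is on the floor beside the stool on its +y side.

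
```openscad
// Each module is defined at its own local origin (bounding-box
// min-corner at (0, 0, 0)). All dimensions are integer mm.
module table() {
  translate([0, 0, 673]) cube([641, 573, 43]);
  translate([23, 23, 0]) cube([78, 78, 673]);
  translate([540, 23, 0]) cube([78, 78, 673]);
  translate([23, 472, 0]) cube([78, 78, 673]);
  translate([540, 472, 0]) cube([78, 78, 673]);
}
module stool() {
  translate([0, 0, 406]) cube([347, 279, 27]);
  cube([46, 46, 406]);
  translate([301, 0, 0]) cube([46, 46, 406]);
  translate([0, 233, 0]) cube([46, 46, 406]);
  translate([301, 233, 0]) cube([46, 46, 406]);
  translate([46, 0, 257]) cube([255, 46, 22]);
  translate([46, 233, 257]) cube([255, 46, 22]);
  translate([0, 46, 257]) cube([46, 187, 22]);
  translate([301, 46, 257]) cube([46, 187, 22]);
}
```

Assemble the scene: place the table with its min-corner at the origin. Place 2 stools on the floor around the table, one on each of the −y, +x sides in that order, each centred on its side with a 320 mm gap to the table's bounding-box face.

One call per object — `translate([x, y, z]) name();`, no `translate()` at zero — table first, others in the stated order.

table();
translate([147, -599, 0]) stool();
translate([961, 147, 0]) stool();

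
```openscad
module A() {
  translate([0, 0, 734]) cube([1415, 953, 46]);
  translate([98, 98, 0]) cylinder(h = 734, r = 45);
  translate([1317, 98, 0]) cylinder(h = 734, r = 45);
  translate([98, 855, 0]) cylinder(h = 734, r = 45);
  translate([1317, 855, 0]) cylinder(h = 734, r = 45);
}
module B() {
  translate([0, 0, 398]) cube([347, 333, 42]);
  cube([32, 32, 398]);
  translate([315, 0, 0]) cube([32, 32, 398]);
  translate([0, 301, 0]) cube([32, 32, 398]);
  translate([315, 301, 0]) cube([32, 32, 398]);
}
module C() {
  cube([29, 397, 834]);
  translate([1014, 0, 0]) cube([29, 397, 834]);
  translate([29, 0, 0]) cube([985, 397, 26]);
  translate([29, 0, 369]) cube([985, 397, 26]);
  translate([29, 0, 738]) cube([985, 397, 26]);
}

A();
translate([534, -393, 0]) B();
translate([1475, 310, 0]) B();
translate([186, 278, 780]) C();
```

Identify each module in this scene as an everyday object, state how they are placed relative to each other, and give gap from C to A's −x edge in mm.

The bookshelf's min-x is at 186; the table's min-x is 0; gap = 186 mm.

A is a table. B is a stool. C is a bookshelf. Two stools sit around the table at the −y, +x sides. The bookshelf is on top of the table, centred. The gap from the bookshelf to the table's −x edge is 186 mm.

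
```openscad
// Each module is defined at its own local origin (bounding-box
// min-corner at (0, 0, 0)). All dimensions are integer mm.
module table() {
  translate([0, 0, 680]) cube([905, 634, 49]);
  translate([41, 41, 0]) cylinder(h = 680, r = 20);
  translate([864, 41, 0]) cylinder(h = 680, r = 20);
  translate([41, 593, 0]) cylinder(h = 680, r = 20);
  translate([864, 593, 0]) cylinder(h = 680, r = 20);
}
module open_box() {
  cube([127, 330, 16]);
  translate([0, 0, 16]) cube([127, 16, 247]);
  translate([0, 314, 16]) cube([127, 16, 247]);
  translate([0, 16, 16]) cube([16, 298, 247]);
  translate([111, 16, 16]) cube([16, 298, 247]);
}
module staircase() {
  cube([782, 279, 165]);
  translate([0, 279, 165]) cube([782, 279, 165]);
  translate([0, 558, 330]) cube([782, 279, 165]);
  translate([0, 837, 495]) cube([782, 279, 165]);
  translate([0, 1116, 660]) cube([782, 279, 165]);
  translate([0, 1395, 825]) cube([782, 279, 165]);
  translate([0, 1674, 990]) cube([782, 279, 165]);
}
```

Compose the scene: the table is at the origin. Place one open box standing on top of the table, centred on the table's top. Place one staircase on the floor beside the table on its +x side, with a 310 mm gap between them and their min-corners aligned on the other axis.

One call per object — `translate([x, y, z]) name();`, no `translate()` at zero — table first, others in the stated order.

table();
translate([389, 152, 729]) open_box();
translate([1215, 0, 0]) staircase();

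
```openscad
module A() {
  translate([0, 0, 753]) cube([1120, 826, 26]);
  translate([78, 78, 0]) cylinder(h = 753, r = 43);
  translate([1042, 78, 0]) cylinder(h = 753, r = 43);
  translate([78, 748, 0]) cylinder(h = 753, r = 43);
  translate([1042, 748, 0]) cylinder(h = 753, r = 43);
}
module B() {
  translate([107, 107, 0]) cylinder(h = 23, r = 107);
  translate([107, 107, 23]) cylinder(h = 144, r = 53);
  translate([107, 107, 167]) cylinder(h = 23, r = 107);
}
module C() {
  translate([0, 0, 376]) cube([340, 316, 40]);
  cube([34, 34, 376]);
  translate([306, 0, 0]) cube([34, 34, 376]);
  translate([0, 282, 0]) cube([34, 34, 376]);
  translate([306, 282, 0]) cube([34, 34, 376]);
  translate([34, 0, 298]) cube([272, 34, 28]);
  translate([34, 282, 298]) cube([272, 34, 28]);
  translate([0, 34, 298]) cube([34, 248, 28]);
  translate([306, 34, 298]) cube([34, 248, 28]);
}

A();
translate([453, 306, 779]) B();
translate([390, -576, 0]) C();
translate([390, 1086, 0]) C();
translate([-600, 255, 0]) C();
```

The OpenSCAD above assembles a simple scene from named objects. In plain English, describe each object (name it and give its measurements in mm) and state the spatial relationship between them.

A is a table: top 1120 mm (x) × 826 mm (y), 26 mm thick, upper face at z = 779 mm, on four round legs of 86 mm diameter, each leg's bounding box inset 35 mm from the nearest pair of top edges, running from z = 0 to the bottom of the top.

B is a spool: two coaxial disc flanges of radius 107 mm and thickness 23 mm, joined by a core cylinder of radius 53 mm and height 144 mm. The lower flange rests on z = 0 and the three cylinders share a vertical axis.

C is a four-legged stool. The seat is 340×316 mm, 40 mm thick, top at z = 416 mm. It stands on four square legs, each 34×34 mm in cross-section, from z = 0 to the seat underside, each flush with a corner of the seat. Four stretchers, 34 mm wide and 28 mm tall, connect adjacent legs with their undersides at z = 298 mm, each running between the inner faces of the legs it joins and aligned with the legs' outer faces on the other axis.

The spool is on top of the table, centred. Three stools sit around the table at the −y, +y, −x sides.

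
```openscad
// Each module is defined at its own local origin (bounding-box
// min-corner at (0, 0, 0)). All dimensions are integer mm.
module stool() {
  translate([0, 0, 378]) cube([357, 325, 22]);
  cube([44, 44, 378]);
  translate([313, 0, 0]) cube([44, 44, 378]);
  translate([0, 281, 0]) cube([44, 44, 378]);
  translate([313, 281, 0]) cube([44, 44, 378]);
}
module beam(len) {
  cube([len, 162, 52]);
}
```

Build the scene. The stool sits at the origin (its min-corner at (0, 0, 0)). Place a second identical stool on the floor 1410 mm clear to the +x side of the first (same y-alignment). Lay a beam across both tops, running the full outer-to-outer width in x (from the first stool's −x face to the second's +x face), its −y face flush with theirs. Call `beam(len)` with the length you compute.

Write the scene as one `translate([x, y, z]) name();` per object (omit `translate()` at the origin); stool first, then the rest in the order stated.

stool();
translate([1767, 0, 0]) stool();
translate([0, 0, 400]) beam(2124);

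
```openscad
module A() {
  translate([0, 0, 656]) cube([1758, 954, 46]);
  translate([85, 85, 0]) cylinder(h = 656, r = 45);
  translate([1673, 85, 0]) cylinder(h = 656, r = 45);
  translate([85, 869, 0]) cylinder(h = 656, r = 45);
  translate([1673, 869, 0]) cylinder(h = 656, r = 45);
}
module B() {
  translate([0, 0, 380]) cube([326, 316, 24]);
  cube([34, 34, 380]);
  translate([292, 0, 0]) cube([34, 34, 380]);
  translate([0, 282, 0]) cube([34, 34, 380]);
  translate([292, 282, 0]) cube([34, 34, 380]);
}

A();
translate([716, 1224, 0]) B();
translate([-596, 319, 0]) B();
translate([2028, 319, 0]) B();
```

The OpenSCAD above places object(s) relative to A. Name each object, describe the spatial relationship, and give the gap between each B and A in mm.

A is a table. B is a stool. Three stools sit around the table at the +y, −x, +x sides. The gap between each stool and the table is 270 mm.

Each stool's nearest face is 270 mm from the table's bounding box.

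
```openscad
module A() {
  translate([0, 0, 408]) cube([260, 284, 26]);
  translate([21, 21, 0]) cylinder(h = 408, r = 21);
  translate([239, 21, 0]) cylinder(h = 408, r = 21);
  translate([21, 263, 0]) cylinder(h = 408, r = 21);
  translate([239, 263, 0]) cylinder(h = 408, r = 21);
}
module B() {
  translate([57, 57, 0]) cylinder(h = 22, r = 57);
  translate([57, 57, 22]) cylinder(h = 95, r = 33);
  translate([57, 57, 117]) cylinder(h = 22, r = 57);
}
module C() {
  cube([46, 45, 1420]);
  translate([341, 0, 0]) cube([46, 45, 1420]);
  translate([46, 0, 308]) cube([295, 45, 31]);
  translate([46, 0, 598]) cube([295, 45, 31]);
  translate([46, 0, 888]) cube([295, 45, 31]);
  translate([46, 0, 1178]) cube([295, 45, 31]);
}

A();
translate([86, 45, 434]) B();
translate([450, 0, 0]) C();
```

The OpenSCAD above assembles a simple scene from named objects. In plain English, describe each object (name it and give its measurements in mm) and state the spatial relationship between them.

A is a simple wooden stool: a rectangular seat 260 mm (x) by 284 mm (y), 26 mm thick, top face at z = 434 mm, on four round legs, each 42 mm in diameter. The legs rest on z = 0, each leg's axis is inset half a diameter from the nearest pair of seat edges (so the leg's bounding box is flush with the corner).

B is a spool: two coaxial disc flanges of radius 57 mm and thickness 22 mm, joined by a core cylinder of radius 33 mm and height 95 mm. The lower flange rests on z = 0 and the three cylinders share a vertical axis.

C is a straight ladder. Two 46×45 mm vertical rails, 1420 mm tall, stand 387 mm apart (outside-to-outside) with their front faces coplanar on the −y side. 4 rungs, each 45 mm deep and 31 mm tall, span between the inner faces of the rails, front faces flush with the rails. The lowest rung's underside is at z = 308 mm and rungs are spaced 290 mm apart (underside to underside).

The spool is on top of the stool. The ladder is on the floor beside the stool on its +x side.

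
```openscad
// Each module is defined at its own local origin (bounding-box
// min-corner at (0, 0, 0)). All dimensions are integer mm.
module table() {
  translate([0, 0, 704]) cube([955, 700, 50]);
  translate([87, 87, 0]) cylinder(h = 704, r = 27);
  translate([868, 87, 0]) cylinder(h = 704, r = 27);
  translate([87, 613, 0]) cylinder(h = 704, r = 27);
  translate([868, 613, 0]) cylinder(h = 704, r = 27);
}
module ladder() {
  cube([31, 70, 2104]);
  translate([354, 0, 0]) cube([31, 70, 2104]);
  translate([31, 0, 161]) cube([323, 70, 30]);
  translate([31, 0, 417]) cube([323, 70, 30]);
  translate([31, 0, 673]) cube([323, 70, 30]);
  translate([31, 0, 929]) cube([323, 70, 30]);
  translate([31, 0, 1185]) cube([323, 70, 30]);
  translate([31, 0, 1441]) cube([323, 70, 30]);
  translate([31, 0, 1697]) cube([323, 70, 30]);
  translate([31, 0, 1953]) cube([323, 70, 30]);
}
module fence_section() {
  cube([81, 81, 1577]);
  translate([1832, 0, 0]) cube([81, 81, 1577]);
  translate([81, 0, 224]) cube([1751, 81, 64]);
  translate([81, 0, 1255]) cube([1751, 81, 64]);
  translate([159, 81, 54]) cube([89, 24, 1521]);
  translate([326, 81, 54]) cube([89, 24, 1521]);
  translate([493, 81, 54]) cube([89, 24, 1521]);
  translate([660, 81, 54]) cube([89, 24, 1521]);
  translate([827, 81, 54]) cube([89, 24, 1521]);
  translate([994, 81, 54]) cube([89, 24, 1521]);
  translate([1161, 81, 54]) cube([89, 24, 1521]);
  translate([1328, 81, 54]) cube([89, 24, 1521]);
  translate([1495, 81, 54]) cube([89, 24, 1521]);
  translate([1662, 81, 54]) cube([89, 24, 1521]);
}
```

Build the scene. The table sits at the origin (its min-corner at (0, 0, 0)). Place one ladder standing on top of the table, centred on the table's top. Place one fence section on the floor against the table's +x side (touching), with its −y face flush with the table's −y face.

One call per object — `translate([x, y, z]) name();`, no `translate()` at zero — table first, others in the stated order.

table();
translate([285, 315, 754]) ladder();
translate([955, 0, 0]) fence_section();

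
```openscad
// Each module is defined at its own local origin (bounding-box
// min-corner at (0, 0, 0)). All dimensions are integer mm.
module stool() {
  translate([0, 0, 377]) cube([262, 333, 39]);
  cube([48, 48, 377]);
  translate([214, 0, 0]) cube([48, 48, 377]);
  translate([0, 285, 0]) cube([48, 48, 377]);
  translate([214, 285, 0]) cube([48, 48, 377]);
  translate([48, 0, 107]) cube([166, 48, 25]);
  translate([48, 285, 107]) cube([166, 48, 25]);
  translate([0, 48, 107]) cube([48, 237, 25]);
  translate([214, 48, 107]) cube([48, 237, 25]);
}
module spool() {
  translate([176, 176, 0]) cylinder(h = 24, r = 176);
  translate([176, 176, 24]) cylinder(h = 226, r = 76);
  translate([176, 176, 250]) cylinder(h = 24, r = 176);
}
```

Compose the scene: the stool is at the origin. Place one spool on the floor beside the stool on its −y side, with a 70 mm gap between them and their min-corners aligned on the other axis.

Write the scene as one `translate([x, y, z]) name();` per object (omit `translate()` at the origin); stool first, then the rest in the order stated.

stool();
translate([0, -422, 0]) spool();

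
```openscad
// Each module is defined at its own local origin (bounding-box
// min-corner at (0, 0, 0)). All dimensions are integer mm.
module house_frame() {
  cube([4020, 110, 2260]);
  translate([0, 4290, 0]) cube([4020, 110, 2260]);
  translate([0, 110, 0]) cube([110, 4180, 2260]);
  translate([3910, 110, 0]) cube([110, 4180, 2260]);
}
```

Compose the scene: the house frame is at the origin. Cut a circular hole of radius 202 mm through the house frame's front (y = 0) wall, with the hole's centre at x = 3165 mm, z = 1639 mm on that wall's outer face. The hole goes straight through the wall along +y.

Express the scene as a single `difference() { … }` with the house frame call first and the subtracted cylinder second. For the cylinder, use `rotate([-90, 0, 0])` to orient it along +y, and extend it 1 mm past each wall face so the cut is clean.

difference() {
  house_frame();
  translate([3165, -1, 1639]) rotate([-90, 0, 0]) cylinder(h = 112, r = 202);
}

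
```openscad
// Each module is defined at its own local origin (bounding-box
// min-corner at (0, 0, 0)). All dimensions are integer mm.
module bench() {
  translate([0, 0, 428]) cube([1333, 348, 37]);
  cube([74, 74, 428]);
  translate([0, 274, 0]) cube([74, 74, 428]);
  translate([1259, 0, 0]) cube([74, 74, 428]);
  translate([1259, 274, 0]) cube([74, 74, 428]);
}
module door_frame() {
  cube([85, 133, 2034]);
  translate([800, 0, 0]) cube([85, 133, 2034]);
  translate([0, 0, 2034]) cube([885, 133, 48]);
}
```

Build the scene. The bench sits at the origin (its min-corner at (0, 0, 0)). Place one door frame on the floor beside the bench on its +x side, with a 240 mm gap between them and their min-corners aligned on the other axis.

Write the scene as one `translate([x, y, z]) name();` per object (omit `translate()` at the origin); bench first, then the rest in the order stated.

bench();
translate([1573, 0, 0]) door_frame();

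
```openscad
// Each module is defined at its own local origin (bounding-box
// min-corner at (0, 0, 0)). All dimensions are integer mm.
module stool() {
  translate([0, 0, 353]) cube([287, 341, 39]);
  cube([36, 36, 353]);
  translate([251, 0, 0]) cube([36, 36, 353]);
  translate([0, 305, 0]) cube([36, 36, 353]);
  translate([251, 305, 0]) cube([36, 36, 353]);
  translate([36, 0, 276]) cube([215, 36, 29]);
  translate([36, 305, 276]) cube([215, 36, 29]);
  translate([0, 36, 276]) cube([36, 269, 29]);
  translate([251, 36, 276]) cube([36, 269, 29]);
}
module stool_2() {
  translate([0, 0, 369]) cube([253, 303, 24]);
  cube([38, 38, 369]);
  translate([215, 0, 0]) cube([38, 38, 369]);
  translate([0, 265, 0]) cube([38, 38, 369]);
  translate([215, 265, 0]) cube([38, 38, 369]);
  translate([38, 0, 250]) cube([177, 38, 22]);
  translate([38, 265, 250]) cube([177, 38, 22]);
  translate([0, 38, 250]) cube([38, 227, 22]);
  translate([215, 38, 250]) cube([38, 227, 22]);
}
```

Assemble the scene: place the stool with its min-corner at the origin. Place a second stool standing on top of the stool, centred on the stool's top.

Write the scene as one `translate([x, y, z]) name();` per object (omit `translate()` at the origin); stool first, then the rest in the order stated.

stool();
translate([17, 19, 392]) stool_2();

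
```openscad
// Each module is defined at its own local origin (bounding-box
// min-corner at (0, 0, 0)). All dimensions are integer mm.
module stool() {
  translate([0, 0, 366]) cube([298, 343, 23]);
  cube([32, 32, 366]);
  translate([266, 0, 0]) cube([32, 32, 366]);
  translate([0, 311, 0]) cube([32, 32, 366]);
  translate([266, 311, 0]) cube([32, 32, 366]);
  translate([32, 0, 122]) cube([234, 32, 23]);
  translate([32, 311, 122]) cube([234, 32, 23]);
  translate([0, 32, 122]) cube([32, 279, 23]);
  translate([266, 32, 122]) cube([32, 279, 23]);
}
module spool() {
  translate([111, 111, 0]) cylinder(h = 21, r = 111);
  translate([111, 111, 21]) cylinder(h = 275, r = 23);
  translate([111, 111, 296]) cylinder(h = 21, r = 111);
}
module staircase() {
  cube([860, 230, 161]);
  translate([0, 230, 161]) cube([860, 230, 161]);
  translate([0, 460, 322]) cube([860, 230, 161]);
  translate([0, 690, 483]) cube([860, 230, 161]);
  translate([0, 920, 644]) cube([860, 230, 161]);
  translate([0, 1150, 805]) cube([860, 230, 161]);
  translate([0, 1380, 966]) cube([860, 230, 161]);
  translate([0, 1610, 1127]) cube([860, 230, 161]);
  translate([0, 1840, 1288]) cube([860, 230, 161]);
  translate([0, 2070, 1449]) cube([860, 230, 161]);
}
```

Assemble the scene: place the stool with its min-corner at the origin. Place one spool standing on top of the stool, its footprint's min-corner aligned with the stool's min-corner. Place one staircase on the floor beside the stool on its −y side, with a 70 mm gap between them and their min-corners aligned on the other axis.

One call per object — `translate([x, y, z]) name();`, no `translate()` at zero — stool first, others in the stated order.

stool();
translate([0, 0, 389]) spool();
translate([0, -2370, 0]) staircase();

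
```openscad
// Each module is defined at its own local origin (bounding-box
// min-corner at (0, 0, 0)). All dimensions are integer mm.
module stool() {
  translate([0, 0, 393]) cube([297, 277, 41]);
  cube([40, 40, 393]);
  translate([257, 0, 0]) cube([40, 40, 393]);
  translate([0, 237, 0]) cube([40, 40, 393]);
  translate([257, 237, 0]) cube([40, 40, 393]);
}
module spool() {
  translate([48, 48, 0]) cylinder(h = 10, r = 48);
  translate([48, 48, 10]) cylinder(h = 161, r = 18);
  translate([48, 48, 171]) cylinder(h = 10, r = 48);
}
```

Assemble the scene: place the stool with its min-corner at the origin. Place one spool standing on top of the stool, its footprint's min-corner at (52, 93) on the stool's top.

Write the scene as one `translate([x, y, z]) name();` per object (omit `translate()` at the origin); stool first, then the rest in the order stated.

stool();
translate([52, 93, 434]) spool();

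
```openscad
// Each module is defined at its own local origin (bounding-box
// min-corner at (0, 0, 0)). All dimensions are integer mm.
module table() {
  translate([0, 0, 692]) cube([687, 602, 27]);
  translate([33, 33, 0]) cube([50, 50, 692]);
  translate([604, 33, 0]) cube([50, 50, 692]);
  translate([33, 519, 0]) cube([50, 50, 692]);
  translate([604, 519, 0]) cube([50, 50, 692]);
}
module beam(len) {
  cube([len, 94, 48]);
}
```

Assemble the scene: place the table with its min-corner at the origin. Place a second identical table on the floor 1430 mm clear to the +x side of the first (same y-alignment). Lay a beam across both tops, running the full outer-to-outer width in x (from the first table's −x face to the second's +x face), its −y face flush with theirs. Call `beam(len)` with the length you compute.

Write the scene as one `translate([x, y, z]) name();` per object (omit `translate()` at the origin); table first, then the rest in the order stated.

table();
translate([2117, 0, 0]) table();
translate([0, 0, 719]) beam(2804);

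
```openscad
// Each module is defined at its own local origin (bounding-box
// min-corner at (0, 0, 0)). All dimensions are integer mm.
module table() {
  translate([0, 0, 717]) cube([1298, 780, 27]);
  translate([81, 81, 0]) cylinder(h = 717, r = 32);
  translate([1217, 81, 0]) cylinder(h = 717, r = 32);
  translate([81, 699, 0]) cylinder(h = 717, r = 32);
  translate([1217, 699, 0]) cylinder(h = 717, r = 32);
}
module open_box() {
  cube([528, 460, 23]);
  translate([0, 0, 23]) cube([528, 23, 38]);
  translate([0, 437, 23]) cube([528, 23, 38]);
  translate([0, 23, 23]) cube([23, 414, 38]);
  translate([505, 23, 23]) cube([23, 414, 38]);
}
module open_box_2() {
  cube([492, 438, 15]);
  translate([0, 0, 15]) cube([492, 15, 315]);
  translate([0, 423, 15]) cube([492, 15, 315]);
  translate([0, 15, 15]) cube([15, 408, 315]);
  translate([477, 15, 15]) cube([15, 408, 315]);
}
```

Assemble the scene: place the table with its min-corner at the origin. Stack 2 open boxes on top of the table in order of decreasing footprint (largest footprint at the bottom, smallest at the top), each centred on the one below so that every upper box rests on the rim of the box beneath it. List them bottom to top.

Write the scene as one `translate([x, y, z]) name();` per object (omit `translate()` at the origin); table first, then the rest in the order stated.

table();
translate([385, 160, 744]) open_box();
translate([403, 171, 805]) open_box_2();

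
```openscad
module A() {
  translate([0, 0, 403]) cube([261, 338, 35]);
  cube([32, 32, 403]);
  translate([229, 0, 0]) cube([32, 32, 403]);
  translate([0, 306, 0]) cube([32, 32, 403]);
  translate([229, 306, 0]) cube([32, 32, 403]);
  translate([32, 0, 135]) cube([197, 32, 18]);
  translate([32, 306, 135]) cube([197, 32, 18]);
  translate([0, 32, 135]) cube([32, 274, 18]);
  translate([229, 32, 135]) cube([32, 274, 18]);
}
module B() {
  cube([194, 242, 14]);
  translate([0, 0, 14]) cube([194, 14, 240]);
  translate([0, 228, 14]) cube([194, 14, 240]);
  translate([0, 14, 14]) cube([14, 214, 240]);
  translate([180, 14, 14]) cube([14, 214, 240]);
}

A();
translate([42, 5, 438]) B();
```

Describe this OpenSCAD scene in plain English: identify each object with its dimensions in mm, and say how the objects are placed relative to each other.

A is a four-legged stool. The seat is 261×338 mm, 35 mm thick, top at z = 438 mm. It stands on four square legs, each 32×32 mm in cross-section, from z = 0 to the seat underside, each flush with a corner of the seat. Four stretchers, 32 mm wide and 18 mm tall, connect adjacent legs with their undersides at z = 135 mm, each running between the inner faces of the legs it joins and aligned with the legs' outer faces on the other axis.

B is an open storage box with external size 194×242×254 mm and wall thickness 14 mm (the base is also 14 mm thick). The base covers the whole footprint; the four walls stand on the base, with the y-facing walls full-width and the x-facing walls fitting between their inner faces.

The open box is on top of the stool.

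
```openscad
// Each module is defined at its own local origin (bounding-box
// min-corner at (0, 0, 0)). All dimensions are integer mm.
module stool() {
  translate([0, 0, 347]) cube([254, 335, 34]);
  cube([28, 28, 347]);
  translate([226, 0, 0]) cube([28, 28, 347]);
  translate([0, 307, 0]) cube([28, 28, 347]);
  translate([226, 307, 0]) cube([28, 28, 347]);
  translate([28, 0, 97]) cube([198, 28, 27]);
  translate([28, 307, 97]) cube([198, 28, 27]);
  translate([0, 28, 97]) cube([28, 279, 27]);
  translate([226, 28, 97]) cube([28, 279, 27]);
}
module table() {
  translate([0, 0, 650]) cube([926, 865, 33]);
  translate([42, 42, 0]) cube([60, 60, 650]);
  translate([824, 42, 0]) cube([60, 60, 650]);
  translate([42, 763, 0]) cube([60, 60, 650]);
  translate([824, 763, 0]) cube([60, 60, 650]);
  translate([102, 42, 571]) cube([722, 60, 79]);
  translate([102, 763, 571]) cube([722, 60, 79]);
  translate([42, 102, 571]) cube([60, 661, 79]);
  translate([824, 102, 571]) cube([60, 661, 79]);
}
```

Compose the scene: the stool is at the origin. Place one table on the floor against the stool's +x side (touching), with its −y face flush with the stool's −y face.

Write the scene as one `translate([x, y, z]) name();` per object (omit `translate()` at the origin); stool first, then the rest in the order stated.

stool();
translate([254, 0, 0]) table();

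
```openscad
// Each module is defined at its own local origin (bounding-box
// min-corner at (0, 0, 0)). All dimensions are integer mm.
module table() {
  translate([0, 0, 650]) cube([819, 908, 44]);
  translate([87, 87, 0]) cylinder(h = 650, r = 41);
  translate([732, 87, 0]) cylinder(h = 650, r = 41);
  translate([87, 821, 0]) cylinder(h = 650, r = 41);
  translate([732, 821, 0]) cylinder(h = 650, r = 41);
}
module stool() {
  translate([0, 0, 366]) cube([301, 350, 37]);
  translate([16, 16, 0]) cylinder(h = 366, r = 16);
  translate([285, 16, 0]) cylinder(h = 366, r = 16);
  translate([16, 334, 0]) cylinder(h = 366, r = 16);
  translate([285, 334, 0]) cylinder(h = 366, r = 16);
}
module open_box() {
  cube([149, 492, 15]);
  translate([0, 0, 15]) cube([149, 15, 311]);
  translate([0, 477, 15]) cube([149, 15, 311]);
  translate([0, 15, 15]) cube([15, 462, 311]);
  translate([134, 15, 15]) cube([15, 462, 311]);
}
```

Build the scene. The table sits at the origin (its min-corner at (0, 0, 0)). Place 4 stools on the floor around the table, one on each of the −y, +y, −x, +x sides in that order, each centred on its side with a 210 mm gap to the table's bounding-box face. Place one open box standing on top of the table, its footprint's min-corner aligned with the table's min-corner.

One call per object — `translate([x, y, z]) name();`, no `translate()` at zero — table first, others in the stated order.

table();
translate([259, -560, 0]) stool();
translate([259, 1118, 0]) stool();
translate([-511, 279, 0]) stool();
translate([1029, 279, 0]) stool();
translate([0, 0, 694]) open_box();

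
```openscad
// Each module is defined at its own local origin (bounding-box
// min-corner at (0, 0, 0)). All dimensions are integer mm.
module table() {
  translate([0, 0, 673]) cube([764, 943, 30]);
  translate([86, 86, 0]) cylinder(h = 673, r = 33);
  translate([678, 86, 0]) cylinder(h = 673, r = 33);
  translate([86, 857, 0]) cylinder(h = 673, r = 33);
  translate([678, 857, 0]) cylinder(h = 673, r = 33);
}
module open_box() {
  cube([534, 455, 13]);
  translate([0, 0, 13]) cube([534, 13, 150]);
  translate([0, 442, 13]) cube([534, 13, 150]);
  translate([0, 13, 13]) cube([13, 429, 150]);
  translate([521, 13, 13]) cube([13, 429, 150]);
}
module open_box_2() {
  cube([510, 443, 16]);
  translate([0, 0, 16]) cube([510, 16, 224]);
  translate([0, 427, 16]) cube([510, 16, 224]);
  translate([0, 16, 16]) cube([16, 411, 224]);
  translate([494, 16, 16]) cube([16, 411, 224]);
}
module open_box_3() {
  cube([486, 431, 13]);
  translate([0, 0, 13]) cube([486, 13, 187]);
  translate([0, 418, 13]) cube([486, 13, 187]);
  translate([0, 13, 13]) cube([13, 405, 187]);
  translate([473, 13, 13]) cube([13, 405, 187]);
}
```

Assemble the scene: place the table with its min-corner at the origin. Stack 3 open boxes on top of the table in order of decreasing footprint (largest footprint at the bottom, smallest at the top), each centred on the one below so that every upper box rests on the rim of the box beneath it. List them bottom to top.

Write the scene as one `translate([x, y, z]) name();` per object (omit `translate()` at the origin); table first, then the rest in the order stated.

table();
translate([115, 244, 703]) open_box();
translate([127, 250, 866]) open_box_2();
translate([139, 256, 1106]) open_box_3();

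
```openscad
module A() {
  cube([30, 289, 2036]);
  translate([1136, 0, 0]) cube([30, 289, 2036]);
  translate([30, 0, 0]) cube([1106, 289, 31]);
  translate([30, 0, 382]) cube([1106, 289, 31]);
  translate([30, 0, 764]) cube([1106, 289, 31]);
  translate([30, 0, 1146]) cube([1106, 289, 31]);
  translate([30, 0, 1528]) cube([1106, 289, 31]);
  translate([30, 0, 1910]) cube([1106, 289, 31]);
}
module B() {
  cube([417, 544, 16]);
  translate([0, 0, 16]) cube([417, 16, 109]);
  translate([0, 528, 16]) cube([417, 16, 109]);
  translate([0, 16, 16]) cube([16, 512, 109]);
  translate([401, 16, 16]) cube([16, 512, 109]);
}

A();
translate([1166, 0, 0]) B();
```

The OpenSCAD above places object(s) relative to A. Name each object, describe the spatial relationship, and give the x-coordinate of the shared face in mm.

A is a bookshelf. B is an open box. The open box is against the bookshelf's +x side, with their −y faces flush. The x-coordinate of the shared face is 1166 mm.

The bookshelf's +x face and the open box's −x face are both at x = 1166 mm.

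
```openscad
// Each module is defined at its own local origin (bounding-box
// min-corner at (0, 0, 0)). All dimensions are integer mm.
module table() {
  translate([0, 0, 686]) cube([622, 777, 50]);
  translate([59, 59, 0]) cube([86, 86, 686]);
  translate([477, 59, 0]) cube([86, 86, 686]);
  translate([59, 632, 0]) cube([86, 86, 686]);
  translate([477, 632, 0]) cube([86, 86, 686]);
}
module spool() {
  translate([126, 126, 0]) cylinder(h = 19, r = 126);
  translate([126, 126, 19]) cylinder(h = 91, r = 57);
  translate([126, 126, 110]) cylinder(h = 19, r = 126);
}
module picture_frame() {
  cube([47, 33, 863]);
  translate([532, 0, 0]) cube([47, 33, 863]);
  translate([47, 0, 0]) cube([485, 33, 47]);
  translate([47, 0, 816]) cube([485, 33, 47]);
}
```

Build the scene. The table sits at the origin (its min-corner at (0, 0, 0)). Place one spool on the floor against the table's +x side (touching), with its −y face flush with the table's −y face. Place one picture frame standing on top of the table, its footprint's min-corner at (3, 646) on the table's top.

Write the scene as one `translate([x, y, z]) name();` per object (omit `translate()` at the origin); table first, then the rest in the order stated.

table();
translate([622, 0, 0]) spool();
translate([3, 646, 736]) picture_frame();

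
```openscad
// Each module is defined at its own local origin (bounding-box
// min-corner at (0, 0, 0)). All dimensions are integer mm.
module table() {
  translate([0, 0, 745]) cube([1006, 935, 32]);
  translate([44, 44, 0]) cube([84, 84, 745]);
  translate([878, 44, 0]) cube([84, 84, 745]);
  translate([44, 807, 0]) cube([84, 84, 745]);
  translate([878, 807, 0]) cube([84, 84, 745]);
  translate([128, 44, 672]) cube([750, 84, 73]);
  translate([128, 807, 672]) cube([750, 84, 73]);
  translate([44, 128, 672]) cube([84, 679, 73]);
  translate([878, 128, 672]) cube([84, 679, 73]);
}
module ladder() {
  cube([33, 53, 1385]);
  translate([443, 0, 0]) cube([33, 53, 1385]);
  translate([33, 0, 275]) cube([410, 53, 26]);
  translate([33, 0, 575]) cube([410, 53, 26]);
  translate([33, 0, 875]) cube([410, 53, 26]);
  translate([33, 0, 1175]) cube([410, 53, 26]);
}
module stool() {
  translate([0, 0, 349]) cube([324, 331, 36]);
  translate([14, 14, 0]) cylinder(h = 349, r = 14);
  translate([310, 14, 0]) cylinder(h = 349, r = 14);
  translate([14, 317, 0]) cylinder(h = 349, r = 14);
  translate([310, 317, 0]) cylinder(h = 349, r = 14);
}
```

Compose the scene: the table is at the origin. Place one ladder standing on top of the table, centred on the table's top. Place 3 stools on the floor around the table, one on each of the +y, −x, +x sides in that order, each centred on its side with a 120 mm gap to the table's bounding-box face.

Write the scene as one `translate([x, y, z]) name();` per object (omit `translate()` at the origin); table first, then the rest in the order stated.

table();
translate([265, 441, 777]) ladder();
translate([341, 1055, 0]) stool();
translate([-444, 302, 0]) stool();
translate([1126, 302, 0]) stool();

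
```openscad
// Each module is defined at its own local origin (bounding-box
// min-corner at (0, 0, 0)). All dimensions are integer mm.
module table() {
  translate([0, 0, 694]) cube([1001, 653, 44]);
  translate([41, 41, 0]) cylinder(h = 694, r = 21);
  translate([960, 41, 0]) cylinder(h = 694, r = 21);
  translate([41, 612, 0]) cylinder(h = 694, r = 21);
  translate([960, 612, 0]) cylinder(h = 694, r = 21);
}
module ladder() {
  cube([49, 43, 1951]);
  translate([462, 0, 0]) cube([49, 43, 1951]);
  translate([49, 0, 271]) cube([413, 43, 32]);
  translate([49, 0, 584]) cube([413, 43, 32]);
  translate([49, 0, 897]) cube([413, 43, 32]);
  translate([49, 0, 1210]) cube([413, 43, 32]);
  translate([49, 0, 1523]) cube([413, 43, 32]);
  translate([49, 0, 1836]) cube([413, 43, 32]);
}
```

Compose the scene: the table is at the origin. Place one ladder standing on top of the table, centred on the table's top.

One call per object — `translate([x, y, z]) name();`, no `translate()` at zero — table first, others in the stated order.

table();
translate([245, 305, 738]) ladder();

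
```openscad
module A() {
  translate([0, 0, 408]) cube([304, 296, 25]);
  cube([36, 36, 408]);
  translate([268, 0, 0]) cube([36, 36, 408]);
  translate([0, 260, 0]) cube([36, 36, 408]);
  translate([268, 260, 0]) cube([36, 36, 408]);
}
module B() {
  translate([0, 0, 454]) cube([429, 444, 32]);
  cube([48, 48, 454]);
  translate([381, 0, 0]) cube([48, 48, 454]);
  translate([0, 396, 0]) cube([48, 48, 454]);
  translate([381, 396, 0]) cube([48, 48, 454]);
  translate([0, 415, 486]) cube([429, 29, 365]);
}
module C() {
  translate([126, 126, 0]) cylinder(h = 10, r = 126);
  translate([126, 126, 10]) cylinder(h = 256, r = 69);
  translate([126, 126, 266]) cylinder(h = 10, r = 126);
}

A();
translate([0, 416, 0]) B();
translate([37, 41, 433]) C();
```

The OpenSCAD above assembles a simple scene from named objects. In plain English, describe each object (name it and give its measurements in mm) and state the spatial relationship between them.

A is a simple wooden stool: a rectangular seat 304 mm (x) by 296 mm (y), 25 mm thick, top face at z = 433 mm, on four square legs, each 36×36 mm in cross-section. The legs rest on z = 0, each flush with a corner of the seat.

B is a chair: 429×444 mm seat, 32 mm thick, top at z = 486 mm, on four 48 mm square corner legs flush with the seat edges. A 29 mm thick backrest slab spans the full seat width, extending 365 mm above the seat top, its back face flush with the seat's +y edge.

C is a spool: two coaxial disc flanges of radius 126 mm and thickness 10 mm, joined by a core cylinder of radius 69 mm and height 256 mm. The lower flange rests on z = 0 and the three cylinders share a vertical axis.

The chair is on the floor beside the stool on its +y side. The spool is on top of the stool.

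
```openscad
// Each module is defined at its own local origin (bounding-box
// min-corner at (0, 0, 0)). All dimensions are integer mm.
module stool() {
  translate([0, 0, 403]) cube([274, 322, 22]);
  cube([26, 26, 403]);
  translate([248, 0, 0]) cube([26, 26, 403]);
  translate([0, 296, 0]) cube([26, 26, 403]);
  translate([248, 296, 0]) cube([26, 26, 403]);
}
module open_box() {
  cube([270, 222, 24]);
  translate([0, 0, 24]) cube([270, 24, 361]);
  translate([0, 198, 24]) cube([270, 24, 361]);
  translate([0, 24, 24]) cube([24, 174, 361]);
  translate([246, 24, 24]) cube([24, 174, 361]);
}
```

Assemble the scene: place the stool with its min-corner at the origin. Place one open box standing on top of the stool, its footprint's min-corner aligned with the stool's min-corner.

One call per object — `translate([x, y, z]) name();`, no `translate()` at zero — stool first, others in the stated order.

stool();
translate([0, 0, 425]) open_box();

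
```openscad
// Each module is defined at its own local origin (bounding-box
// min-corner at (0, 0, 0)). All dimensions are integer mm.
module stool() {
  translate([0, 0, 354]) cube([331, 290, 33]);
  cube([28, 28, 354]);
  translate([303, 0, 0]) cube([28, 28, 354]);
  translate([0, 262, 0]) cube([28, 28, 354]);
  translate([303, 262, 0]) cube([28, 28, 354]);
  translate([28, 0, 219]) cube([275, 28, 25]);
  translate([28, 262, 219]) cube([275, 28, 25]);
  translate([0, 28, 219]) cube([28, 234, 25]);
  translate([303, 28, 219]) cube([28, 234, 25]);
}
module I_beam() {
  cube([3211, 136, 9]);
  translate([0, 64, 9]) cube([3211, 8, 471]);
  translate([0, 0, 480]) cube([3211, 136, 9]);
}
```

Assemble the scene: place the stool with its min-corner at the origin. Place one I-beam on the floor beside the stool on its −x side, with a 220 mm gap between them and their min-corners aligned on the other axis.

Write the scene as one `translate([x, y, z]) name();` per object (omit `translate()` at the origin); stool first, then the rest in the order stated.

stool();
translate([-3431, 0, 0]) I_beam();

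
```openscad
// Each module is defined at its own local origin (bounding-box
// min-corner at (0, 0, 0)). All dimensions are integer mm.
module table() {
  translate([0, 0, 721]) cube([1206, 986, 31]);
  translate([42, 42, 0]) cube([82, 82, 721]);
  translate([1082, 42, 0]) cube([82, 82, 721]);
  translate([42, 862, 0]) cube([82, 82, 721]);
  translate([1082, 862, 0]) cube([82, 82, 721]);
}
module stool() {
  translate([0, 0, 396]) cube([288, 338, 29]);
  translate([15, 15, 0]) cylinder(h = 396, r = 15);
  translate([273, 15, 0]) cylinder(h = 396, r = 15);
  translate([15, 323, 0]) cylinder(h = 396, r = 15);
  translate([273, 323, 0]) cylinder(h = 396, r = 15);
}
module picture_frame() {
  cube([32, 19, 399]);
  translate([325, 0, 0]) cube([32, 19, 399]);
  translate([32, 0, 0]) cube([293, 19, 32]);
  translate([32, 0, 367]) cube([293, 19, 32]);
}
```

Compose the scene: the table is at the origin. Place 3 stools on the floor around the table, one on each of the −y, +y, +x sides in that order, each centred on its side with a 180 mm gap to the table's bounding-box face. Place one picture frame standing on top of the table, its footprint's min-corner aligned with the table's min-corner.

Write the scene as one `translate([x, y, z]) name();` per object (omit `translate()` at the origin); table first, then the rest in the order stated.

table();
translate([459, -518, 0]) stool();
translate([459, 1166, 0]) stool();
translate([1386, 324, 0]) stool();
translate([0, 0, 752]) picture_frame();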